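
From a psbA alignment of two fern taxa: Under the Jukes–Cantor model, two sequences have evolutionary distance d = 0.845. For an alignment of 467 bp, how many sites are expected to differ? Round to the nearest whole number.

237

Invert JC69: p = (3/4)(1 − e^(−4d/3)) = 0.75 × (1 − e^(-1.126667)) = 0.75 × (1 − 0.324112) = 0.506916.
Expected differing sites = pL ≈ 0.506916 × 467 = 236.729772 ≈ 237.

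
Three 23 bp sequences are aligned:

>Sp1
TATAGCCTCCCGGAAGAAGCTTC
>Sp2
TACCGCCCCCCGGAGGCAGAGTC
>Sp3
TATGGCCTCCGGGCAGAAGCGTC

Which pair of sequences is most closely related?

Sp1 and Sp3

Sp1–Sp2: 7/23 differ, p = 0.304, d = 0.390.
Sp1–Sp3: 4/23 differ, p = 0.174, d = 0.198.
Sp2–Sp3: 8/23 differ, p = 0.348, d = 0.467.
The smallest distance is between Sp1 and Sp3.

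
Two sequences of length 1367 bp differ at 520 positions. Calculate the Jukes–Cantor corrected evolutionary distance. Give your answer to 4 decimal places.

p = 520/1367 ≈ 0.380395.
d = −(3/4) ln(1 − 4p/3) = −0.75 ln(1 − 0.507193) = −0.75 ln(0.492807)
  = −0.75 × (-0.707638) = 0.530729 substitutions/site.

0.5307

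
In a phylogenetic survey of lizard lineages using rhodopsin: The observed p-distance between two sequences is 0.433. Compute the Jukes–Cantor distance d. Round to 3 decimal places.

d = −(3/4) ln(1 − 4p/3) = −0.75 ln(1 − 0.577333) = −0.75 ln(0.422667)
  = −0.75 × (-0.861171) = 0.645878 substitutions/site.

0.646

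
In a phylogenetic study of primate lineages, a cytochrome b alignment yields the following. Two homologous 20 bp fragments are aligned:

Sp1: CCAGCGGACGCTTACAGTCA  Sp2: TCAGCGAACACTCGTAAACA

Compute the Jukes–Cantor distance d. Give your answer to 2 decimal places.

0.57

The sequences differ at 8 of 20 sites (1, 7, 10, 13, 14, 15, 17, 18), so p = 8/20 = 0.4.
d = −(3/4) ln(1 − 4p/3) = −0.75 ln(1 − 0.533333) = −0.75 ln(0.466667)
  = −0.75 × (-0.762139) = 0.571604 substitutions/site.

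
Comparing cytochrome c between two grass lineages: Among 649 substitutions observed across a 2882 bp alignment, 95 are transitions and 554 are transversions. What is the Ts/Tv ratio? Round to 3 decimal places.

R = 95/554 = 0.171480… ≈ 0.171 (to 3 d.p.).

0.171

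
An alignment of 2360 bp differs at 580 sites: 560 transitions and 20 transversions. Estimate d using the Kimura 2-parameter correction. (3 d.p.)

P = 560/2360 ≈ 0.237288 and Q = 20/2360 ≈ 0.008475.
Under the Kimura two-parameter model, d = −½ ln(1 − 2P − Q) − ¼ ln(1 − 2Q).
1 − 2P − Q = 0.516949, giving −½ ln(0.516949) = 0.329906.
1 − 2Q = 0.98305, giving −¼ ln(0.98305) = 0.004274.
d = 0.329906 + 0.004274 = 0.334180.

0.334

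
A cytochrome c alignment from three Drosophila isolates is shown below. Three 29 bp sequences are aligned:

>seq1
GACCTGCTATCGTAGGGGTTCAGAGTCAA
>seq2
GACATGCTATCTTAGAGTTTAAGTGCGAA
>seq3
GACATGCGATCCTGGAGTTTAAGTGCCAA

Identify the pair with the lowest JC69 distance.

seq2 and seq3

seq1–seq2: 8/29 differ, p = 0.276, d = 0.344.
seq1–seq3: 9/29 differ, p = 0.310, d = 0.401.
seq2–seq3: 4/29 differ, p = 0.138, d = 0.152.
The smallest distance is between seq2 and seq3.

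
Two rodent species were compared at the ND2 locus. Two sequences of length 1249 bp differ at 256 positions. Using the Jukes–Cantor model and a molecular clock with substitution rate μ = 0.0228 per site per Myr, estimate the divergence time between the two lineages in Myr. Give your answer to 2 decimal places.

5.25

p = 256/1249 ≈ 0.204964.
d = −(3/4) ln(1 − 4p/3) = −0.75 ln(1 − 0.273285) = −0.75 ln(0.726715)
  = −0.75 × (-0.319221) = 0.239416 substitutions/site.
Under a molecular clock d = 2μt, so t = d/(2μ) = 0.239416 / (2 × 0.0228) = 5.25 Myr.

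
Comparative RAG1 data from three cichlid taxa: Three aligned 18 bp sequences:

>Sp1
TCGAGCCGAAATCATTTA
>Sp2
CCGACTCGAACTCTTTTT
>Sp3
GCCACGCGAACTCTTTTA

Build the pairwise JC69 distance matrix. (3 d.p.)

d(Sp1,Sp2) = 0.441, d(Sp1,Sp3) = 0.441, d(Sp2,Sp3) = 0.264

Sp1–Sp2: 6/18 sites differ → p ≈ 0.333333, d = −0.75 ln(1 − 0.444444) = 0.440839 ≈ 0.441.
Sp1–Sp3: 6/18 sites differ → p ≈ 0.333333, d = −0.75 ln(1 − 0.444444) = 0.440839 ≈ 0.441.
Sp2–Sp3: 4/18 sites differ → p ≈ 0.222222, d = −0.75 ln(1 − 0.296296) = 0.263548 ≈ 0.264.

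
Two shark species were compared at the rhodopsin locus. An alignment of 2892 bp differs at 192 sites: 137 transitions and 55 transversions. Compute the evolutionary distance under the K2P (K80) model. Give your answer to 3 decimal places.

0.070

P = 137/2892 ≈ 0.047372 and Q = 55/2892 ≈ 0.019018.
Under the Kimura two-parameter model, d = −½ ln(1 − 2P − Q) − ¼ ln(1 − 2Q).
1 − 2P − Q = 0.886238, giving −½ ln(0.886238) = 0.060385.
1 − 2Q = 0.961964, giving −¼ ln(0.961964) = 0.009695.
d = 0.060385 + 0.009695 = 0.070080.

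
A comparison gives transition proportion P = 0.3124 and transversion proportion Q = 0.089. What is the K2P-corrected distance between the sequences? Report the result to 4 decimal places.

0.6745

Under the Kimura two-parameter model, d = −½ ln(1 − 2P − Q) − ¼ ln(1 − 2Q).
1 − 2P − Q = 0.2862, giving −½ ln(0.2862) = 0.625532.
1 − 2Q = 0.822, giving −¼ ln(0.822) = 0.049004.
d = 0.625532 + 0.049004 = 0.674536.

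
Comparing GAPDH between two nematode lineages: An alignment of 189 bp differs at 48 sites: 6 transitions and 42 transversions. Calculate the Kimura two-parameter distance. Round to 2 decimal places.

P = 6/189 ≈ 0.031746 and Q = 42/189 ≈ 0.222222.
Under the Kimura two-parameter model, d = −½ ln(1 − 2P − Q) − ¼ ln(1 − 2Q).
1 − 2P − Q = 0.714286, giving −½ ln(0.714286) = 0.168236.
1 − 2Q = 0.555556, giving −¼ ln(0.555556) = 0.146946.
d = 0.168236 + 0.146946 = 0.315182.

0.32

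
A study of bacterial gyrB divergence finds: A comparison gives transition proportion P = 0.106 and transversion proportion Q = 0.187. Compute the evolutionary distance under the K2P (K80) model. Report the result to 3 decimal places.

Under the Kimura two-parameter model, d = −½ ln(1 − 2P − Q) − ¼ ln(1 − 2Q).
1 − 2P − Q = 0.601, giving −½ ln(0.601) = 0.254580.
1 − 2Q = 0.626, giving −¼ ln(0.626) = 0.117101.
d = 0.254580 + 0.117101 = 0.371681.

0.372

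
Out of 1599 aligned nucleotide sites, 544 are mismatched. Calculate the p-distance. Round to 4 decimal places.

0.3402

p = 544/1599 = 0.340212… ≈ 0.3402 (to 4 d.p.).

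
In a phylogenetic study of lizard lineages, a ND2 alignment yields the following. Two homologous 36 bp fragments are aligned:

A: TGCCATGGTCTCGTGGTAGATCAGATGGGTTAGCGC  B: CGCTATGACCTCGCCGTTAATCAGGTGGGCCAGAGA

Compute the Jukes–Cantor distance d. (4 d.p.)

0.4926

The sequences differ at 13 of 36 sites, so p = 13/36 ≈ 0.361111.
d = −(3/4) ln(1 − 4p/3) = −0.75 ln(1 − 0.481481) = −0.75 ln(0.518519)
  = −0.75 × (-0.656779) = 0.492584 substitutions/site.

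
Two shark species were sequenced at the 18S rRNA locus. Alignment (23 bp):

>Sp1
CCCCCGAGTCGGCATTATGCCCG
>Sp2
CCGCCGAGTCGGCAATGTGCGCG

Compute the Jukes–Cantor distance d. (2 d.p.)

The sequences differ at 4 of 23 sites (3, 15, 17, 21), so p = 4/23 ≈ 0.173913.
d = −(3/4) ln(1 − 4p/3) = −0.75 ln(1 − 0.231884) = −0.75 ln(0.768116)
  = −0.75 × (-0.263815) = 0.197861 substitutions/site.

0.20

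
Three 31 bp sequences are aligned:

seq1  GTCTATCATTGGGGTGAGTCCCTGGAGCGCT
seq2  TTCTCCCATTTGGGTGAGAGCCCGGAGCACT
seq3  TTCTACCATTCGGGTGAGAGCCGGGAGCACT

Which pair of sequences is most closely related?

seq2 and seq3

seq1–seq2: 8/31 differ, p = 0.258, d = 0.316.
seq1–seq3: 7/31 differ, p = 0.226, d = 0.269.
seq2–seq3: 3/31 differ, p = 0.097, d = 0.104.
The smallest distance is between seq2 and seq3.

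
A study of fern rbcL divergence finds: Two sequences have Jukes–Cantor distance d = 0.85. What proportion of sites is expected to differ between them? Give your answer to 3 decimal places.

0.509

p = (3/4)(1 − e^(−4d/3)) = 0.75 × (1 − e^(-1.133333)) = 0.75 × (1 − 0.321958) = 0.508532.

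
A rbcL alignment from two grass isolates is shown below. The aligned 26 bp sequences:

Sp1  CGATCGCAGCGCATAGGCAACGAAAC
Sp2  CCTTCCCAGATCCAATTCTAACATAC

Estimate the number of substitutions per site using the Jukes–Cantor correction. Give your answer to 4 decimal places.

0.8240

The sequences differ at 13 of 26 sites, so p = 13/26 = 0.5.
d = −(3/4) ln(1 − 4p/3) = −0.75 ln(1 − 0.666667) = −0.75 ln(0.333333)
  = −0.75 × (-1.098613) = 0.823960 substitutions/site.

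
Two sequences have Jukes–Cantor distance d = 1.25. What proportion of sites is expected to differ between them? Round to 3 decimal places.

p = (3/4)(1 − e^(−4d/3)) = 0.75 × (1 − e^(-1.666667)) = 0.75 × (1 − 0.188876) = 0.608343.

0.608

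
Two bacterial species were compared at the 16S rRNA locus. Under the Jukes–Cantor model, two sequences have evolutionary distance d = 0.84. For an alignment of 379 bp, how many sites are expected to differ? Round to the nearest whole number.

192

Invert JC69: p = (3/4)(1 − e^(−4d/3)) = 0.75 × (1 − e^(-1.12)) = 0.75 × (1 − 0.326280) = 0.505290.
Expected differing sites = pL ≈ 0.505290 × 379 = 191.50491 ≈ 192.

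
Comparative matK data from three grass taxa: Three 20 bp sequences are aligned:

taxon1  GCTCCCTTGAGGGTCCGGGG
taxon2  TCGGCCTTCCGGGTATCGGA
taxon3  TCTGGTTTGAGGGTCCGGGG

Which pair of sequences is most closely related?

taxon1 and taxon3

taxon1–taxon2: 9/20 differ, p = 0.450, d = 0.687.
taxon1–taxon3: 4/20 differ, p = 0.200, d = 0.233.
taxon2–taxon3: 9/20 differ, p = 0.450, d = 0.687.
The smallest distance is between taxon1 and taxon3.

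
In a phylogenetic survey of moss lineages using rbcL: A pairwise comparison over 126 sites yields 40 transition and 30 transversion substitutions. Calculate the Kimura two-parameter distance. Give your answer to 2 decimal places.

1.19

P = 40/126 ≈ 0.31746 and Q = 30/126 ≈ 0.238095.
Under the Kimura two-parameter model, d = −½ ln(1 − 2P − Q) − ¼ ln(1 − 2Q).
1 − 2P − Q = 0.126985, giving −½ ln(0.126985) = 1.031843.
1 − 2Q = 0.52381, giving −¼ ln(0.52381) = 0.161657.
d = 1.031843 + 0.161657 = 1.193500.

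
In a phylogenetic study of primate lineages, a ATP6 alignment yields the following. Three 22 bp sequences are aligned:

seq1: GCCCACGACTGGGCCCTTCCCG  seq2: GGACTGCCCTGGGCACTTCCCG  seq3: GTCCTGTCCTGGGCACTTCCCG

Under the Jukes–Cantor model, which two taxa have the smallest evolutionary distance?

seq2 and seq3

seq1–seq2: 7/22 differ, p = 0.318, d = 0.414.
seq1–seq3: 6/22 differ, p = 0.273, d = 0.339.
seq2–seq3: 3/22 differ, p = 0.136, d = 0.151.
The smallest distance is between seq2 and seq3.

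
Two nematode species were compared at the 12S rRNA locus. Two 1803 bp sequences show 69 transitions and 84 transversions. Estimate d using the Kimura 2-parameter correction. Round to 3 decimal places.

0.090

P = 69/1803 ≈ 0.03827 and Q = 84/1803 ≈ 0.046589.
Under the Kimura two-parameter model, d = −½ ln(1 − 2P − Q) − ¼ ln(1 − 2Q).
1 − 2P − Q = 0.876871, giving −½ ln(0.876871) = 0.065698.
1 − 2Q = 0.906822, giving −¼ ln(0.906822) = 0.024452.
d = 0.065698 + 0.024452 = 0.090150.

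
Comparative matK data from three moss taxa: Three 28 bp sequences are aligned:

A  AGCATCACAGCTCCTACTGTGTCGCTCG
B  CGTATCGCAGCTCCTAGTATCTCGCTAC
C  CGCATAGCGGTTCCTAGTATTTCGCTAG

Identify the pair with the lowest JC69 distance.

A–B: 8/28 differ, p = 0.286, d = 0.360.
A–C: 9/28 differ, p = 0.321, d = 0.420.
B–C: 6/28 differ, p = 0.214, d = 0.252.
The smallest distance is between B and C.

B and C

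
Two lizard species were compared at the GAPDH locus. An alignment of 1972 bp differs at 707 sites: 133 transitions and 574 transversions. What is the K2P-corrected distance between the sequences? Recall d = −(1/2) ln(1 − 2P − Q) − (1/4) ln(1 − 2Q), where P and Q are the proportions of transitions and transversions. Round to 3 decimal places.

P = 133/1972 ≈ 0.067444 and Q = 574/1972 ≈ 0.291075.
Under the Kimura two-parameter model, d = −½ ln(1 − 2P − Q) − ¼ ln(1 − 2Q).
1 − 2P − Q = 0.574037, giving −½ ln(0.574037) = 0.277531.
1 − 2Q = 0.41785, giving −¼ ln(0.41785) = 0.218158.
d = 0.277531 + 0.218158 = 0.495689.

0.496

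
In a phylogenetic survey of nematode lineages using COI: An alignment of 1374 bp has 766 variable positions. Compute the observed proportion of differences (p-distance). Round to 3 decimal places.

0.557

p = 766/1374 = 0.557496… ≈ 0.557 (to 3 d.p.).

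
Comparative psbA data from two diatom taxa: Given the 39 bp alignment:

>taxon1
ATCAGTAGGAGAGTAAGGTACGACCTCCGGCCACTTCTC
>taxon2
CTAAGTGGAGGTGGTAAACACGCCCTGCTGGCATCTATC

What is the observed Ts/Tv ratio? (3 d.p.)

0.800

Transitions are A↔G and C↔T; transversions are all other mismatches.
Transitions: 8. Transversions: 10.
R = 8/10 = 0.800.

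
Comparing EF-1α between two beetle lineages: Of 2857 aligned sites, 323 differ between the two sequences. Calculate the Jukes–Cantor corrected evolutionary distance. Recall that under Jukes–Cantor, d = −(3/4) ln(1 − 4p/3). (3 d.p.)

0.123

p = 323/2857 ≈ 0.113056.
d = −(3/4) ln(1 − 4p/3) = −0.75 ln(1 − 0.150741) = −0.75 ln(0.849259)
  = −0.75 × (-0.163391) = 0.122543 substitutions/site.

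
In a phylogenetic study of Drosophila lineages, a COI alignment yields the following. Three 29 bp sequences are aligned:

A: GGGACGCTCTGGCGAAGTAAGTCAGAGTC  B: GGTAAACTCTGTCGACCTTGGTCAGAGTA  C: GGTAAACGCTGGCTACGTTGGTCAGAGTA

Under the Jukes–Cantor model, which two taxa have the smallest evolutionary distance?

B and C

A–B: 9/29 differ, p = 0.310, d = 0.401.
A–C: 9/29 differ, p = 0.310, d = 0.401.
B–C: 4/29 differ, p = 0.138, d = 0.152.
The smallest distance is between B and C.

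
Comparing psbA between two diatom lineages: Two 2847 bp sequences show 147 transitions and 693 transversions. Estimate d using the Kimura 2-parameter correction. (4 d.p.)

0.3796

P = 147/2847 ≈ 0.051633 and Q = 693/2847 ≈ 0.243414.
Under the Kimura two-parameter model, d = −½ ln(1 − 2P − Q) − ¼ ln(1 − 2Q).
1 − 2P − Q = 0.65332, giving −½ ln(0.65332) = 0.212844.
1 − 2Q = 0.513172, giving −¼ ln(0.513172) = 0.166786.
d = 0.212844 + 0.166786 = 0.379630.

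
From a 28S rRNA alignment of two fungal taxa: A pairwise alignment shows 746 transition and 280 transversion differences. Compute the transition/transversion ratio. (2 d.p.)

R = 746/280 = 2.664285… ≈ 2.66 (to 2 d.p.).

2.66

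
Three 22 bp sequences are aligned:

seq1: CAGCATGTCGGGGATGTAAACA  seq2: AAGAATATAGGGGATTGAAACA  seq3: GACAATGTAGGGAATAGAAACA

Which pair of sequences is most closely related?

seq2 and seq3

seq1–seq2: 6/22 differ, p = 0.273, d = 0.339.
seq1–seq3: 7/22 differ, p = 0.318, d = 0.414.
seq2–seq3: 5/22 differ, p = 0.227, d = 0.271.
The smallest distance is between seq2 and seq3.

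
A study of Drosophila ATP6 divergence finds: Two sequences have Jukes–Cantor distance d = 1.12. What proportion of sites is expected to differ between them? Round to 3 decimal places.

0.582

p = (3/4)(1 − e^(−4d/3)) = 0.75 × (1 − e^(-1.493333)) = 0.75 × (1 − 0.224623) = 0.581533.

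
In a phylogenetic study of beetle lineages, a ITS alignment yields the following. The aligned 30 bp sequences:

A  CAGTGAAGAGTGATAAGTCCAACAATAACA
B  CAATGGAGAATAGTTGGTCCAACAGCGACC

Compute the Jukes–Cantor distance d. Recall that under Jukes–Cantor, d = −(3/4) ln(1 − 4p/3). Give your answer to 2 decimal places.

The sequences differ at 11 of 30 sites, so p = 11/30 ≈ 0.366667.
d = −(3/4) ln(1 − 4p/3) = −0.75 ln(1 − 0.488889) = −0.75 ln(0.511111)
  = −0.75 × (-0.671168) = 0.503376 substitutions/site.

0.50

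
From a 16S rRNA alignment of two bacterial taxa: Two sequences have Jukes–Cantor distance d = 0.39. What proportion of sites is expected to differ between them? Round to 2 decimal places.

0.30

p = (3/4)(1 − e^(−4d/3)) = 0.75 × (1 − e^(-0.52)) = 0.75 × (1 − 0.594521) = 0.304109.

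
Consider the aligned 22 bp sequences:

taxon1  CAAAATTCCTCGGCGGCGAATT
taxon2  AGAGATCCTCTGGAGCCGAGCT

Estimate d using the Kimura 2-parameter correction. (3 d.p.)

1.076

Of 22 sites, 8 differences are transitions and 3 are transversions, so P = 8/22 ≈ 0.363636 and Q = 3/22 ≈ 0.136364.
Under the Kimura two-parameter model, d = −½ ln(1 − 2P − Q) − ¼ ln(1 − 2Q).
1 − 2P − Q = 0.136364, giving −½ ln(0.136364) = 0.996214.
1 − 2Q = 0.727272, giving −¼ ln(0.727272) = 0.079614.
d = 0.996214 + 0.079614 = 1.075828.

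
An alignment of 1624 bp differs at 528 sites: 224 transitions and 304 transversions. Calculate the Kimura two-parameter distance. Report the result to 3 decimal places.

0.428

P = 224/1624 ≈ 0.137931 and Q = 304/1624 ≈ 0.187192.
Under the Kimura two-parameter model, d = −½ ln(1 − 2P − Q) − ¼ ln(1 − 2Q).
1 − 2P − Q = 0.536946, giving −½ ln(0.536946) = 0.310929.
1 − 2Q = 0.625616, giving −¼ ln(0.625616) = 0.117255.
d = 0.310929 + 0.117255 = 0.428184.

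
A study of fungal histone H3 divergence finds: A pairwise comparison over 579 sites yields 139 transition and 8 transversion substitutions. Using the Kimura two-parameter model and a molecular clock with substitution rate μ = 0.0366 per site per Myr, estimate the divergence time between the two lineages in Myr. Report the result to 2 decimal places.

P = 139/579 ≈ 0.240069 and Q = 8/579 ≈ 0.013817.
Under the Kimura two-parameter model, d = −½ ln(1 − 2P − Q) − ¼ ln(1 − 2Q).
1 − 2P − Q = 0.506045, giving −½ ln(0.506045) = 0.340565.
1 − 2Q = 0.972366, giving −¼ ln(0.972366) = 0.007006.
d = 0.340565 + 0.007006 = 0.347571.
Under a molecular clock d = 2μt, so t = d/(2μ) = 0.347571 / (2 × 0.0366) = 4.75 Myr.

4.75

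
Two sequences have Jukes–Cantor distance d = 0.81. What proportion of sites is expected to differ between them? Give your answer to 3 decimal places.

0.495

p = (3/4)(1 − e^(−4d/3)) = 0.75 × (1 − e^(-1.08)) = 0.75 × (1 − 0.339596) = 0.495303.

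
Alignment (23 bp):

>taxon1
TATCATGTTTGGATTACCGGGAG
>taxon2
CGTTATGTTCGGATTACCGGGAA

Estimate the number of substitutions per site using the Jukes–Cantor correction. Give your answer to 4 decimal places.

The sequences differ at 5 of 23 sites (1, 2, 4, 10, 23), so p = 5/23 ≈ 0.217391.
d = −(3/4) ln(1 − 4p/3) = −0.75 ln(1 − 0.289855) = −0.75 ln(0.710145)
  = −0.75 × (-0.342286) = 0.256715 substitutions/site.

0.2567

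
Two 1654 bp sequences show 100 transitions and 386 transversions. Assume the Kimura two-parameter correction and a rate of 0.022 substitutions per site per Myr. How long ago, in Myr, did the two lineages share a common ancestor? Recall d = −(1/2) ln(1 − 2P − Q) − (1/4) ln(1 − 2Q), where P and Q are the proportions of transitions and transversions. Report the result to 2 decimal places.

8.54

P = 100/1654 ≈ 0.060459 and Q = 386/1654 ≈ 0.233374.
Under the Kimura two-parameter model, d = −½ ln(1 − 2P − Q) − ¼ ln(1 − 2Q).
1 − 2P − Q = 0.645708, giving −½ ln(0.645708) = 0.218704.
1 − 2Q = 0.533252, giving −¼ ln(0.533252) = 0.157190.
d = 0.218704 + 0.157190 = 0.375894.
Under a molecular clock d = 2μt, so t = d/(2μ) = 0.375894 / (2 × 0.022) = 8.54 Myr.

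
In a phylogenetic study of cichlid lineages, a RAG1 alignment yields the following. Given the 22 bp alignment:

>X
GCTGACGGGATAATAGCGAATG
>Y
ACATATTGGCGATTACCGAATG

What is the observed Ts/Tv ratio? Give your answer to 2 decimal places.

Transitions are A↔G and C↔T; transversions are all other mismatches.
Transitions: 2. Transversions: 7.
R = 2/7 = 0.285714… ≈ 0.29 (to 2 d.p.).

0.29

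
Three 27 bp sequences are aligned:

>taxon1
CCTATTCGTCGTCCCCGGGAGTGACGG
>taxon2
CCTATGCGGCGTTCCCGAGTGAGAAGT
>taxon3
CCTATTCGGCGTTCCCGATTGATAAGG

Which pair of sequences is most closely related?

taxon1–taxon2: 8/27 differ, p = 0.296, d = 0.377.
taxon1–taxon3: 8/27 differ, p = 0.296, d = 0.377.
taxon2–taxon3: 4/27 differ, p = 0.148, d = 0.165.
The smallest distance is between taxon2 and taxon3.

taxon2 and taxon3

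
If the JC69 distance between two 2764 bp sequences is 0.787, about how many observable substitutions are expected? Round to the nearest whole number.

Invert JC69: p = (3/4)(1 − e^(−4d/3)) = 0.75 × (1 − e^(-1.049333)) = 0.75 × (1 − 0.350171) = 0.487372.
Expected differing sites = pL ≈ 0.487372 × 2764 = 1347.096208 ≈ 1347.

1347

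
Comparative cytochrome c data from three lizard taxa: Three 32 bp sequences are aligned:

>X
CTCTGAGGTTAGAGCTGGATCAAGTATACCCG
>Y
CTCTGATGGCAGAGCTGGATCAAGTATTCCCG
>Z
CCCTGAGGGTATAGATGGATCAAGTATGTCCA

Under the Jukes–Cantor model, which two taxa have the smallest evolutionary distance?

X–Y: 4/32 differ, p = 0.125, d = 0.137.
X–Z: 7/32 differ, p = 0.219, d = 0.259.
Y–Z: 8/32 differ, p = 0.250, d = 0.304.
The smallest distance is between X and Y.

X and Y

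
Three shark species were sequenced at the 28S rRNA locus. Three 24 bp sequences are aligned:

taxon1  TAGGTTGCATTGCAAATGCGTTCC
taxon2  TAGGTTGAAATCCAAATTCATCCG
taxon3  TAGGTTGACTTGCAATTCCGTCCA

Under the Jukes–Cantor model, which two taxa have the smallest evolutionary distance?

taxon1–taxon2: 7/24 differ, p = 0.292, d = 0.369.
taxon1–taxon3: 6/24 differ, p = 0.250, d = 0.304.
taxon2–taxon3: 7/24 differ, p = 0.292, d = 0.369.
The smallest distance is between taxon1 and taxon3.

taxon1 and taxon3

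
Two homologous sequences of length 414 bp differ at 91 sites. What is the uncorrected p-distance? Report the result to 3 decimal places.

0.220

p = 91/414 = 0.219806… ≈ 0.220 (to 3 d.p.).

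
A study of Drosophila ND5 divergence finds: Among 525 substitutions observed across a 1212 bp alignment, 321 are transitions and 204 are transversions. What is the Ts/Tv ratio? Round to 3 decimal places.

R = 321/204 = 1.573529… ≈ 1.574 (to 3 d.p.).

1.574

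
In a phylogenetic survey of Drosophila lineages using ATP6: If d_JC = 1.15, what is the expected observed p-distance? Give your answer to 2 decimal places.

p = (3/4)(1 − e^(−4d/3)) = 0.75 × (1 − e^(-1.533333)) = 0.75 × (1 − 0.215815) = 0.588139.

0.59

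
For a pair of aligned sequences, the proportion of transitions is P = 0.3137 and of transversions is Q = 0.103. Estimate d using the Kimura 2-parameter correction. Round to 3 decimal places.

0.713

Under the Kimura two-parameter model, d = −½ ln(1 − 2P − Q) − ¼ ln(1 − 2Q).
1 − 2P − Q = 0.2696, giving −½ ln(0.2696) = 0.655408.
1 − 2Q = 0.794, giving −¼ ln(0.794) = 0.057668.
d = 0.655408 + 0.057668 = 0.713076.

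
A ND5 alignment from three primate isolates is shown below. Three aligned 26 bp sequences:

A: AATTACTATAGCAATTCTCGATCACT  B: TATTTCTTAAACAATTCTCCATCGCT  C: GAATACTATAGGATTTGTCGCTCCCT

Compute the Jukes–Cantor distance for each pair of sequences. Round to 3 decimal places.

A–B: 7/26 sites differ → p ≈ 0.269231, d = −0.75 ln(1 − 0.358975) = 0.333515 ≈ 0.334.
A–C: 7/26 sites differ → p ≈ 0.269231, d = −0.75 ln(1 − 0.358975) = 0.333515 ≈ 0.334.
B–C: 12/26 sites differ → p ≈ 0.461538, d = −0.75 ln(1 − 0.615384) = 0.716632 ≈ 0.717.

d(A,B) = 0.334, d(A,C) = 0.334, d(B,C) = 0.717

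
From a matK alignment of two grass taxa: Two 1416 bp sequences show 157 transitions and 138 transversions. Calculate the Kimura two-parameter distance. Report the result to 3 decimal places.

0.246

P = 157/1416 ≈ 0.110876 and Q = 138/1416 ≈ 0.097458.
Under the Kimura two-parameter model, d = −½ ln(1 − 2P − Q) − ¼ ln(1 − 2Q).
1 − 2P − Q = 0.68079, giving −½ ln(0.68079) = 0.192251.
1 − 2Q = 0.805084, giving −¼ ln(0.805084) = 0.054202.
d = 0.192251 + 0.054202 = 0.246453.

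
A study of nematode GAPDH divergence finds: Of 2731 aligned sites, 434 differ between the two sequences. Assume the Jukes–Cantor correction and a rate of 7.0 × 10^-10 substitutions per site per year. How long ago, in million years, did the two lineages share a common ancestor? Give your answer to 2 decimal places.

p = 434/2731 ≈ 0.158916.
d = −(3/4) ln(1 − 4p/3) = −0.75 ln(1 − 0.211888) = −0.75 ln(0.788112)
  = −0.75 × (-0.238115) = 0.178586 substitutions/site.
Under a molecular clock d = 2μt, so t = d/(2μ) = 0.178586 / (2 × 7.0 × 10^-10) = 127.56 million years.

127.56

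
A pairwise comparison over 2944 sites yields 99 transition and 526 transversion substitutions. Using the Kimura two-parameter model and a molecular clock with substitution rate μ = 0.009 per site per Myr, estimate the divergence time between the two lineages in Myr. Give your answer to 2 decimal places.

13.98

P = 99/2944 ≈ 0.033628 and Q = 526/2944 ≈ 0.178668.
Under the Kimura two-parameter model, d = −½ ln(1 − 2P − Q) − ¼ ln(1 − 2Q).
1 − 2P − Q = 0.754076, giving −½ ln(0.754076) = 0.141131.
1 − 2Q = 0.642664, giving −¼ ln(0.642664) = 0.110533.
d = 0.141131 + 0.110533 = 0.251664.
Under a molecular clock d = 2μt, so t = d/(2μ) = 0.251664 / (2 × 0.009) = 13.98 Myr.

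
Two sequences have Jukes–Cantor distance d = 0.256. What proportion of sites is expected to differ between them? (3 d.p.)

0.217

p = (3/4)(1 − e^(−4d/3)) = 0.75 × (1 − e^(-0.341333)) = 0.75 × (1 − 0.710822) = 0.216884.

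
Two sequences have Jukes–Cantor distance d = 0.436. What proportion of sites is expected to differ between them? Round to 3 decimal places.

p = (3/4)(1 − e^(−4d/3)) = 0.75 × (1 − e^(-0.581333)) = 0.75 × (1 − 0.559153) = 0.330635.

0.331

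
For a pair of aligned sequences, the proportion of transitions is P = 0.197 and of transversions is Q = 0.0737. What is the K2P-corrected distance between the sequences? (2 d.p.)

Under the Kimura two-parameter model, d = −½ ln(1 − 2P − Q) − ¼ ln(1 − 2Q).
1 − 2P − Q = 0.5323, giving −½ ln(0.5323) = 0.315274.
1 − 2Q = 0.8526, giving −¼ ln(0.8526) = 0.039866.
d = 0.315274 + 0.039866 = 0.355140.

0.36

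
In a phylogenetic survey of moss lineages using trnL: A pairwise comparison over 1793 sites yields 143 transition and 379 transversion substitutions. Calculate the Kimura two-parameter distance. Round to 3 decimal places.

0.369

P = 143/1793 ≈ 0.079755 and Q = 379/1793 ≈ 0.211378.
Under the Kimura two-parameter model, d = −½ ln(1 − 2P − Q) − ¼ ln(1 − 2Q).
1 − 2P − Q = 0.629112, giving −½ ln(0.629112) = 0.231723.
1 − 2Q = 0.577244, giving −¼ ln(0.577244) = 0.137373.
d = 0.231723 + 0.137373 = 0.369096.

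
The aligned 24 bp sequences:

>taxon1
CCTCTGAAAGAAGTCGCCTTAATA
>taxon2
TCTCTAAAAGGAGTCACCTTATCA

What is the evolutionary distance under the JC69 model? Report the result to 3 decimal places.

0.304

The sequences differ at 6 of 24 sites (1, 6, 11, 16, 22, 23), so p = 6/24 = 0.25.
d = −(3/4) ln(1 − 4p/3) = −0.75 ln(1 − 0.333333) = −0.75 ln(0.666667)
  = −0.75 × (-0.405465) = 0.304099 substitutions/site.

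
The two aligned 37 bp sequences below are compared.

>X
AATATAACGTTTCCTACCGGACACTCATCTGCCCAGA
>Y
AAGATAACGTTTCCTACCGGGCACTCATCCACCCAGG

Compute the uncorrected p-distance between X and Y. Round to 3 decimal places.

0.135

The sequences differ at 5 of 37 positions (sites 3, 21, 30, 31, 37).
p = 5/37 = 0.135135… ≈ 0.135 (to 3 d.p.).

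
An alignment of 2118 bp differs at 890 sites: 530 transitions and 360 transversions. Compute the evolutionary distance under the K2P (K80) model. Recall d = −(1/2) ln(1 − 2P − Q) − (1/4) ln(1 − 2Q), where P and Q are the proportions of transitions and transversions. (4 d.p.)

0.6589

P = 530/2118 ≈ 0.250236 and Q = 360/2118 ≈ 0.169972.
Under the Kimura two-parameter model, d = −½ ln(1 − 2P − Q) − ¼ ln(1 − 2Q).
1 − 2P − Q = 0.329556, giving −½ ln(0.329556) = 0.555004.
1 − 2Q = 0.660056, giving −¼ ln(0.660056) = 0.103858.
d = 0.555004 + 0.103858 = 0.658862.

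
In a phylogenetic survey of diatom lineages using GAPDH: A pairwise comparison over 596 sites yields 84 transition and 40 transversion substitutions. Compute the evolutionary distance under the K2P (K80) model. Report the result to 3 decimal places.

0.251

P = 84/596 ≈ 0.14094 and Q = 40/596 ≈ 0.067114.
Under the Kimura two-parameter model, d = −½ ln(1 − 2P − Q) − ¼ ln(1 − 2Q).
1 − 2P − Q = 0.651006, giving −½ ln(0.651006) = 0.214618.
1 − 2Q = 0.865772, giving −¼ ln(0.865772) = 0.036033.
d = 0.214618 + 0.036033 = 0.250651.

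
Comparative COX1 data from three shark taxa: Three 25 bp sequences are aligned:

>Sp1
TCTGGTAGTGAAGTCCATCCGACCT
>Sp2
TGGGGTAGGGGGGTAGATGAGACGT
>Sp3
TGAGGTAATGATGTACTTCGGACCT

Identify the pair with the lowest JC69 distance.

Sp1–Sp2: 10/25 differ, p = 0.400, d = 0.572.
Sp1–Sp3: 7/25 differ, p = 0.280, d = 0.351.
Sp2–Sp3: 10/25 differ, p = 0.400, d = 0.572.
The smallest distance is between Sp1 and Sp3.

Sp1 and Sp3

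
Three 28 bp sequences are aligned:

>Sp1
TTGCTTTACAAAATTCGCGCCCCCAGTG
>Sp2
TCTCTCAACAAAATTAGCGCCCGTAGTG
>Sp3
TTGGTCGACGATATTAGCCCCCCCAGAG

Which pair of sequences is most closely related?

Sp1–Sp2: 7/28 differ, p = 0.250, d = 0.304.
Sp1–Sp3: 8/28 differ, p = 0.286, d = 0.360.
Sp2–Sp3: 10/28 differ, p = 0.357, d = 0.485.
The smallest distance is between Sp1 and Sp2.

Sp1 and Sp2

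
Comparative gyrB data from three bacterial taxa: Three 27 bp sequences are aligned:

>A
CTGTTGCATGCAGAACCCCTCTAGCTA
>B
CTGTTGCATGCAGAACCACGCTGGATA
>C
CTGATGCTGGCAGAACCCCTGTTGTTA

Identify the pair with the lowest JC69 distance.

A–B: 4/27 differ, p = 0.148, d = 0.165.
A–C: 6/27 differ, p = 0.222, d = 0.264.
B–C: 8/27 differ, p = 0.296, d = 0.377.
The smallest distance is between A and B.

A and B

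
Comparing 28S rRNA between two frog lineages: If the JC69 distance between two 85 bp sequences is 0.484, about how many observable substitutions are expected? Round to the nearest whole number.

30

Invert JC69: p = (3/4)(1 − e^(−4d/3)) = 0.75 × (1 − e^(-0.645333)) = 0.75 × (1 − 0.524488) = 0.356634.
Expected differing sites = pL ≈ 0.356634 × 85 = 30.31389 ≈ 30.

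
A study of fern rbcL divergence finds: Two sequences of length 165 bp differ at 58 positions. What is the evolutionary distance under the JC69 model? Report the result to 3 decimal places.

p = 58/165 ≈ 0.351515.
d = −(3/4) ln(1 − 4p/3) = −0.75 ln(1 − 0.468687) = −0.75 ln(0.531313)
  = −0.75 × (-0.632404) = 0.474303 substitutions/site.

0.474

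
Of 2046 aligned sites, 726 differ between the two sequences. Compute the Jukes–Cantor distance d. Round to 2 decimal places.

p = 726/2046 ≈ 0.354839.
d = −(3/4) ln(1 − 4p/3) = −0.75 ln(1 − 0.473119) = −0.75 ln(0.526881)
  = −0.75 × (-0.640781) = 0.480586 substitutions/site.

0.48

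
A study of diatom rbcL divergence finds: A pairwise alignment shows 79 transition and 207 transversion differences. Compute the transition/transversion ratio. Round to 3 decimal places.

0.382

R = 79/207 = 0.381642… ≈ 0.382 (to 3 d.p.).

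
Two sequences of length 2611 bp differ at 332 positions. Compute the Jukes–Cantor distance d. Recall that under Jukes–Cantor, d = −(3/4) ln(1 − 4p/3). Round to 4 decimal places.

0.1393

p = 332/2611 ≈ 0.127154.
d = −(3/4) ln(1 − 4p/3) = −0.75 ln(1 − 0.169539) = −0.75 ln(0.830461)
  = −0.75 × (-0.185774) = 0.139331 substitutions/site.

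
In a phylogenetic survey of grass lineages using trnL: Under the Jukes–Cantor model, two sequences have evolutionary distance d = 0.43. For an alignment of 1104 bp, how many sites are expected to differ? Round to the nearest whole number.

Invert JC69: p = (3/4)(1 − e^(−4d/3)) = 0.75 × (1 − e^(-0.573333)) = 0.75 × (1 − 0.563644) = 0.327267.
Expected differing sites = pL ≈ 0.327267 × 1104 = 361.302768 ≈ 361.

361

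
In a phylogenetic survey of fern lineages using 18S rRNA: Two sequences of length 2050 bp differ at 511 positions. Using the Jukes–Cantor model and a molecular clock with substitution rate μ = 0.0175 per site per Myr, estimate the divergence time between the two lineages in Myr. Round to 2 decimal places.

8.66

p = 511/2050 ≈ 0.249268.
d = −(3/4) ln(1 − 4p/3) = −0.75 ln(1 − 0.332357) = −0.75 ln(0.667643)
  = −0.75 × (-0.404002) = 0.303002 substitutions/site.
Under a molecular clock d = 2μt, so t = d/(2μ) = 0.303002 / (2 × 0.0175) = 8.66 Myr.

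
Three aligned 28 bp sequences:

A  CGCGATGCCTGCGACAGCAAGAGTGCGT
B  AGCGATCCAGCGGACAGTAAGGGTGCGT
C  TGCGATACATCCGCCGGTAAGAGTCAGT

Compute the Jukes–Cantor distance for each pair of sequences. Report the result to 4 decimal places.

d(A,B) = 0.3597, d(A,C) = 0.4197, d(B,C) = 0.4197

A–B: 8/28 sites differ → p ≈ 0.285714, d = −0.75 ln(1 − 0.380952) = 0.359679 ≈ 0.3597.
A–C: 9/28 sites differ → p ≈ 0.321429, d = −0.75 ln(1 − 0.428572) = 0.419713 ≈ 0.4197.
B–C: 9/28 sites differ → p ≈ 0.321429, d = −0.75 ln(1 − 0.428572) = 0.419713 ≈ 0.4197.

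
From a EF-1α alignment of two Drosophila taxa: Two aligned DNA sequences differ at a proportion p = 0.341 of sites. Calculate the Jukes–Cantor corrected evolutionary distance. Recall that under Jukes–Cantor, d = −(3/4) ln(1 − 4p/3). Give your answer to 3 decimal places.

d = −(3/4) ln(1 − 4p/3) = −0.75 ln(1 − 0.454667) = −0.75 ln(0.545333)
  = −0.75 × (-0.606359) = 0.454769 substitutions/site.

0.455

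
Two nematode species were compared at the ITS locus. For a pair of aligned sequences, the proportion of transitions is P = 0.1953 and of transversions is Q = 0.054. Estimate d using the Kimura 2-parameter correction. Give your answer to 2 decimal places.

Under the Kimura two-parameter model, d = −½ ln(1 − 2P − Q) − ¼ ln(1 − 2Q).
1 − 2P − Q = 0.5554, giving −½ ln(0.5554) = 0.294033.
1 − 2Q = 0.892, giving −¼ ln(0.892) = 0.028572.
d = 0.294033 + 0.028572 = 0.322605.

0.32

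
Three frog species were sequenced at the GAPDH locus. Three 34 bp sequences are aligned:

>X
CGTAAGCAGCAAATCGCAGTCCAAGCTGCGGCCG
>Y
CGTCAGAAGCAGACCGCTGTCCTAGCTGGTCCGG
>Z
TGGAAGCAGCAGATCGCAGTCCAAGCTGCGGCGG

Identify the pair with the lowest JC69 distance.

X–Y: 10/34 differ, p = 0.294, d = 0.373.
X–Z: 4/34 differ, p = 0.118, d = 0.128.
Y–Z: 10/34 differ, p = 0.294, d = 0.373.
The smallest distance is between X and Z.

X and Z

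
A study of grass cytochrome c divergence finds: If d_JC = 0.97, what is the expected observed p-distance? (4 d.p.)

0.5442

p = (3/4)(1 − e^(−4d/3)) = 0.75 × (1 − e^(-1.293333)) = 0.75 × (1 − 0.274355) = 0.544234.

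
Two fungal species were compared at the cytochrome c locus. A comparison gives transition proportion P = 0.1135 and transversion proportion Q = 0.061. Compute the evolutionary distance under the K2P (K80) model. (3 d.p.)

0.202

Under the Kimura two-parameter model, d = −½ ln(1 − 2P − Q) − ¼ ln(1 − 2Q).
1 − 2P − Q = 0.712, giving −½ ln(0.712) = 0.169839.
1 − 2Q = 0.878, giving −¼ ln(0.878) = 0.032527.
d = 0.169839 + 0.032527 = 0.202366.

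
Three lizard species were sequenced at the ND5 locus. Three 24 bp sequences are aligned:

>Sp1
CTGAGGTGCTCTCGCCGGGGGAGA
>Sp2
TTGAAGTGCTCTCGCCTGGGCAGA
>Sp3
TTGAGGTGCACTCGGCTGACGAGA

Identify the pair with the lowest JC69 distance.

Sp1–Sp2: 4/24 differ, p = 0.167, d = 0.188.
Sp1–Sp3: 6/24 differ, p = 0.250, d = 0.304.
Sp2–Sp3: 6/24 differ, p = 0.250, d = 0.304.
The smallest distance is between Sp1 and Sp2.

Sp1 and Sp2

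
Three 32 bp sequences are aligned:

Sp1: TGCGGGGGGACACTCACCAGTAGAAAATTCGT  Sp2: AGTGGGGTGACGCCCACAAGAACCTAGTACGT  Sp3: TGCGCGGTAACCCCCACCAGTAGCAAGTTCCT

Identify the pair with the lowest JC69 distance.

Sp1–Sp2: 12/32 differ, p = 0.375, d = 0.520.
Sp1–Sp3: 8/32 differ, p = 0.250, d = 0.304.
Sp2–Sp3: 11/32 differ, p = 0.344, d = 0.460.
The smallest distance is between Sp1 and Sp3.

Sp1 and Sp3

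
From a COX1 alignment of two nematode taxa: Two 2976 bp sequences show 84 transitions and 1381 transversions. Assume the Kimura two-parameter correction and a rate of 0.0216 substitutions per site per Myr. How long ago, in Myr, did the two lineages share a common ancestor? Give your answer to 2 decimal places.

23.74

P = 84/2976 ≈ 0.028226 and Q = 1381/2976 ≈ 0.464046.
Under the Kimura two-parameter model, d = −½ ln(1 − 2P − Q) − ¼ ln(1 − 2Q).
1 − 2P − Q = 0.479502, giving −½ ln(0.479502) = 0.367504.
1 − 2Q = 0.071908, giving −¼ ln(0.071908) = 0.658092.
d = 0.367504 + 0.658092 = 1.025596.
Under a molecular clock d = 2μt, so t = d/(2μ) = 1.025596 / (2 × 0.0216) = 23.74 Myr.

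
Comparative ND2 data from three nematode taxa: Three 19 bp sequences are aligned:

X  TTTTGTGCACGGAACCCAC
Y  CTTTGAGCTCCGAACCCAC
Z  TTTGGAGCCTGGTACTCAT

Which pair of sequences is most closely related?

X–Y: 4/19 differ, p = 0.211, d = 0.247.
X–Z: 7/19 differ, p = 0.368, d = 0.507.
Y–Z: 8/19 differ, p = 0.421, d = 0.618.
The smallest distance is between X and Y.

X and Y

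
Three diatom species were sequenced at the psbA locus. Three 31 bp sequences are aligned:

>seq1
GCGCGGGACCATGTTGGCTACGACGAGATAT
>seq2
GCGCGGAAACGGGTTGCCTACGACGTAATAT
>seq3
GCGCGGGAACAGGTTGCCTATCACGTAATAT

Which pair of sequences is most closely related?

seq2 and seq3

seq1–seq2: 7/31 differ, p = 0.226, d = 0.269.
seq1–seq3: 7/31 differ, p = 0.226, d = 0.269.
seq2–seq3: 4/31 differ, p = 0.129, d = 0.142.
The smallest distance is between seq2 and seq3.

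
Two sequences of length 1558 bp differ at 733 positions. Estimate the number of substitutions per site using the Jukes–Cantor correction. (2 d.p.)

0.74

p = 733/1558 ≈ 0.470475.
d = −(3/4) ln(1 − 4p/3) = −0.75 ln(1 − 0.6273) = −0.75 ln(0.3727)
  = −0.75 × (-0.986981) = 0.740236 substitutions/site.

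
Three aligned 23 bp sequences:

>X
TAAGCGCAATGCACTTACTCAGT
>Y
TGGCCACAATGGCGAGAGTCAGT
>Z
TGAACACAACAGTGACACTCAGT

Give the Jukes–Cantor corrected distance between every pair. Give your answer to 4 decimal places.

d(X,Y) = 0.6501, d(X,Z) = 0.6501, d(Y,Z) = 0.3904

X–Y: 10/23 sites differ → p ≈ 0.434783, d = −0.75 ln(1 − 0.579711) = 0.650110 ≈ 0.6501.
X–Z: 10/23 sites differ → p ≈ 0.434783, d = −0.75 ln(1 − 0.579711) = 0.650110 ≈ 0.6501.
Y–Z: 7/23 sites differ → p ≈ 0.304348, d = −0.75 ln(1 − 0.405797) = 0.390401 ≈ 0.3904.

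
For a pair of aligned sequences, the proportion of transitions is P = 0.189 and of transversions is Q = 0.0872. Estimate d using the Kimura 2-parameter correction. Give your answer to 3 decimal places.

Under the Kimura two-parameter model, d = −½ ln(1 − 2P − Q) − ¼ ln(1 − 2Q).
1 − 2P − Q = 0.5348, giving −½ ln(0.5348) = 0.312931.
1 − 2Q = 0.8256, giving −¼ ln(0.8256) = 0.047911.
d = 0.312931 + 0.047911 = 0.360842.

0.361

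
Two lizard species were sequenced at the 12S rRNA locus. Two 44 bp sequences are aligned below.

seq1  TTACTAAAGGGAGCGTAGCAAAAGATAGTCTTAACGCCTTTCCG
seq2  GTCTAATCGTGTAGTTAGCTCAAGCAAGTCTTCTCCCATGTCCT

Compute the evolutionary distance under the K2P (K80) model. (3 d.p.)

Of 44 sites, 2 differences are transitions and 19 are transversions, so P = 2/44 ≈ 0.045455 and Q = 19/44 ≈ 0.431818.
Under the Kimura two-parameter model, d = −½ ln(1 − 2P − Q) − ¼ ln(1 − 2Q).
1 − 2P − Q = 0.477272, giving −½ ln(0.477272) = 0.369834.
1 − 2Q = 0.136364, giving −¼ ln(0.136364) = 0.498107.
d = 0.369834 + 0.498107 = 0.867941.

0.868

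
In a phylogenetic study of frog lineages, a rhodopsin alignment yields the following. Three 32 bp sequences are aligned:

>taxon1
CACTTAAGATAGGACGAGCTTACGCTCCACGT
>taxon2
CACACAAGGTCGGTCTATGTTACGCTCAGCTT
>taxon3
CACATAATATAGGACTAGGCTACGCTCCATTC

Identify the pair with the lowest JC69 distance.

taxon1–taxon2: 11/32 differ, p = 0.344, d = 0.460.
taxon1–taxon3: 8/32 differ, p = 0.250, d = 0.304.
taxon2–taxon3: 11/32 differ, p = 0.344, d = 0.460.
The smallest distance is between taxon1 and taxon3.

taxon1 and taxon3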